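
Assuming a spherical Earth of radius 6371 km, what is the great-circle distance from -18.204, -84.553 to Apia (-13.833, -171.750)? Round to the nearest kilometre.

9242 km

Δλ = -171.750 − -84.553 = -87.197°.
Δφ = -13.833 − -18.204 = 4.371°.
a = sin²(Δφ/2) + cos φ₁ · cos φ₂ · sin²(Δλ/2) = 0.440100.
c = 2·atan2(√a, √(1−a)) = 1.45071 rad → d = 6371·c ≈ 9242.46 km.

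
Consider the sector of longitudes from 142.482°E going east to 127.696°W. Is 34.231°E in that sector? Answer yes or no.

Band width going east from +142.482° to -127.696°: ((-127.696 − 142.482) mod 360) = 89.822°.
Offset of +34.231° east of the west edge: ((34.231 − 142.482) mod 360) = 251.749°.
251.749° > 89.822° ⇒ outside.

No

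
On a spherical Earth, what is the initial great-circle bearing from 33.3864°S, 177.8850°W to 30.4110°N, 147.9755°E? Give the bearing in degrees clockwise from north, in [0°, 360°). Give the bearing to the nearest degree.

329°

Δλ = 147.9755 − -177.8850 = 325.8605°; wrapped into (−180°, 180°]: -34.1395°.
θ = atan2( sin Δλ · cos φ₂ , cos φ₁ · sin φ₂ − sin φ₁ · cos φ₂ · cos Δλ )
  = atan2(-0.48400, 0.81546) = -30.690° → normalised to [0°, 360°): 329.310°.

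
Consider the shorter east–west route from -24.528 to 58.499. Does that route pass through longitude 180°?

No

Signed shortest Δλ = ((58.499 − -24.528 + 180) mod 360) − 180 = 83.027°.
Going east by 83.027° from -24.528° reaches +58.499° without touching 180°.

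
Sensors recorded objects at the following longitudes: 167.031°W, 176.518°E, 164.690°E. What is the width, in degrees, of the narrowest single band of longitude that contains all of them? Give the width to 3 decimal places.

28.279°

Sort the longitudes: -167.031°, +164.690°, +176.518°.
Eastward gaps between consecutive values (wrapping around): 331.721°, 11.828°, 16.451°.
Largest gap = 331.721° ⇒ minimal covering band is its complement: 360° − 331.721° = 28.279°.
Band runs from +164.690° eastward to -167.031°, crossing the antimeridian.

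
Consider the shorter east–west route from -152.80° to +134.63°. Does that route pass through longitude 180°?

Yes

Naïve |134.63 − -152.80| = 287.43° > 180°, so the shorter arc goes the other way round — across 180°.
Signed shortest Δλ = ((134.63 − -152.80 + 180) mod 360) − 180 = -72.57°.
Going west by 72.57° from -152.80° passes through 180° before reaching +134.63°.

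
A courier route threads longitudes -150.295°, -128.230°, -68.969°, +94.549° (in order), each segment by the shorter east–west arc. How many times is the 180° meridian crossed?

Leg 1: -150.295° → -128.230°, shortest Δλ = 22.065° (east) — does not cross 180°.
Leg 2: -128.230° → -68.969°, shortest Δλ = 59.261° (east) — does not cross 180°.
Leg 3: -68.969° → +94.549°, shortest Δλ = 163.518° (east) — does not cross 180°.
Total crossings: 0.

0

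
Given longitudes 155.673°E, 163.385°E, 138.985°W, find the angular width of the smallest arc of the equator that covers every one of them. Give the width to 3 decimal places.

65.342°

Sort the longitudes: -138.985°, +155.673°, +163.385°.
Eastward gaps between consecutive values (wrapping around): 294.658°, 7.712°, 57.630°.
Largest gap = 294.658° ⇒ minimal covering band is its complement: 360° − 294.658° = 65.342°.
Band runs from +155.673° eastward to -138.985°, crossing the antimeridian.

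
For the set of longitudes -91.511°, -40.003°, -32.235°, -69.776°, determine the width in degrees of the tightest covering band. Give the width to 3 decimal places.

Sort the longitudes: -91.511°, -69.776°, -40.003°, -32.235°.
Eastward gaps between consecutive values (wrapping around): 21.735°, 29.773°, 7.768°, 300.724°.
Largest gap = 300.724° ⇒ minimal covering band is its complement: 360° − 300.724° = 59.276°.
Band runs from -91.511° eastward to -32.235°.

59.276°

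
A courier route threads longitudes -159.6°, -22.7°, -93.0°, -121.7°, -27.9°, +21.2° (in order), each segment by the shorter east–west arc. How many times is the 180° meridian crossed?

0

Leg 1: -159.6° → -22.7°, shortest Δλ = 136.9° (east) — does not cross 180°.
Leg 2: -22.7° → -93.0°, shortest Δλ = -70.3° (west) — does not cross 180°.
Leg 3: -93.0° → -121.7°, shortest Δλ = -28.7° (west) — does not cross 180°.
Leg 4: -121.7° → -27.9°, shortest Δλ = 93.8° (east) — does not cross 180°.
Leg 5: -27.9° → +21.2°, shortest Δλ = 49.1° (east) — does not cross 180°.
Total crossings: 0.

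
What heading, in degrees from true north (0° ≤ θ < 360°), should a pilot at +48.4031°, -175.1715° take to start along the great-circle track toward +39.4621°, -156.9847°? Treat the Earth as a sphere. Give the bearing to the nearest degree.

Δλ = -156.9847 − -175.1715 = 18.1868°.
θ = atan2( sin Δλ · cos φ₂ , cos φ₁ · sin φ₂ − sin φ₁ · cos φ₂ · cos Δλ )
  = atan2(0.24097, -0.12657) = 117.712° → normalised to [0°, 360°): 117.712°.

118°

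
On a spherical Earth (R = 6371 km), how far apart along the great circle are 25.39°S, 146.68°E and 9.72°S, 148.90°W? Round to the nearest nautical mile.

Δλ = -148.90 − 146.68 = -295.58°; wrapped into (−180°, 180°]: 64.42°.
Δφ = -9.72 − -25.39 = 15.67°.
a = sin²(Δφ/2) + cos φ₁ · cos φ₂ · sin²(Δλ/2) = 0.271571.
c = 2·atan2(√a, √(1−a)) = 1.09634 rad → d = 6371·c ≈ 6984.76 km ≈ 3771.47 nmi.

3771 nmi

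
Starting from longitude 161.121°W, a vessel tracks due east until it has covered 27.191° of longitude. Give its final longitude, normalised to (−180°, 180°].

133.930°W

Start at -161.121°; shift +27.191° → -133.930°.
-133.930° already lies in (−180°, 180°].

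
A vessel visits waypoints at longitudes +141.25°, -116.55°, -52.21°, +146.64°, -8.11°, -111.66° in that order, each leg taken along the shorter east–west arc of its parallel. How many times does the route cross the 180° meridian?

2

Leg 1: +141.25° → -116.55°, shortest Δλ = 102.2° (east) — crosses 180°.
Leg 2: -116.55° → -52.21°, shortest Δλ = 64.34° (east) — does not cross 180°.
Leg 3: -52.21° → +146.64°, shortest Δλ = -161.15° (west) — crosses 180°.
Leg 4: +146.64° → -8.11°, shortest Δλ = -154.75° (west) — does not cross 180°.
Leg 5: -8.11° → -111.66°, shortest Δλ = -103.55° (west) — does not cross 180°.
Total crossings: 2.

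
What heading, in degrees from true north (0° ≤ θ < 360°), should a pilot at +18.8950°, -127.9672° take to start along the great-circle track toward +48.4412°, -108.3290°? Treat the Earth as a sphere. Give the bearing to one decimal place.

Δλ = -108.3290 − -127.9672 = 19.6382°.
θ = atan2( sin Δλ · cos φ₂ , cos φ₁ · sin φ₂ − sin φ₁ · cos φ₂ · cos Δλ )
  = atan2(0.22295, 0.50562) = 23.795° → normalised to [0°, 360°): 23.795°.

23.8°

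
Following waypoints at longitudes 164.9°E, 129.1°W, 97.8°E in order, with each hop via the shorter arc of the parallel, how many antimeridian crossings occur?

2

Leg 1: +164.9° → -129.1°, shortest Δλ = 66.0° (east) — crosses 180°.
Leg 2: -129.1° → +97.8°, shortest Δλ = -133.1° (west) — crosses 180°.
Total crossings: 2.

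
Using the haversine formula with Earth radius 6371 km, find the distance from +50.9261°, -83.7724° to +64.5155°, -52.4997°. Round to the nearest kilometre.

2352 km

Δλ = -52.4997 − -83.7724 = 31.2727°.
Δφ = 64.5155 − 50.9261 = 13.5894°.
a = sin²(Δφ/2) + cos φ₁ · cos φ₂ · sin²(Δλ/2) = 0.033700.
c = 2·atan2(√a, √(1−a)) = 0.36925 rad → d = 6371·c ≈ 2352.46 km.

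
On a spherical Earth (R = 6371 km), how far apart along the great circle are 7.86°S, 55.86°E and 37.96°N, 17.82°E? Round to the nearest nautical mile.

Δλ = 17.82 − 55.86 = -38.04°.
Δφ = 37.96 − -7.86 = 45.82°.
a = sin²(Δφ/2) + cos φ₁ · cos φ₂ · sin²(Δλ/2) = 0.234496.
c = 2·atan2(√a, √(1−a)) = 1.01101 rad → d = 6371·c ≈ 6441.12 km ≈ 3477.93 nmi.

3478 nmi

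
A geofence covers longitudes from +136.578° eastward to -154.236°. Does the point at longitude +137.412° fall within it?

Yes

Band width going east from +136.578° to -154.236°: ((-154.236 − 136.578) mod 360) = 69.186°.
Offset of +137.412° east of the west edge: ((137.412 − 136.578) mod 360) = 0.834°.
0.834° ≤ 69.186° ⇒ inside.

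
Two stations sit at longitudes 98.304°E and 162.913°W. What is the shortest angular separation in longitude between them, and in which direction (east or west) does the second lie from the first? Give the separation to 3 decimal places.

Raw difference: -162.913 − 98.304 = -261.217°.
Normalise into (−180°, 180°]: -261.217° + 360° = 98.783°.
Positive ⇒ the second point lies to the east; separation 98.783°.

98.783° east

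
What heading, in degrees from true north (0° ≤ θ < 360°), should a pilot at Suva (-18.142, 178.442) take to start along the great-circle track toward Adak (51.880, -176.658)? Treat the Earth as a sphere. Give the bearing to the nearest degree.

3°

Δλ = -176.658 − 178.442 = -355.100°; wrapped into (−180°, 180°]: 4.900°.
θ = atan2( sin Δλ · cos φ₂ , cos φ₁ · sin φ₂ − sin φ₁ · cos φ₂ · cos Δλ )
  = atan2(0.05273, 0.93912) = 3.214° → normalised to [0°, 360°): 3.214°.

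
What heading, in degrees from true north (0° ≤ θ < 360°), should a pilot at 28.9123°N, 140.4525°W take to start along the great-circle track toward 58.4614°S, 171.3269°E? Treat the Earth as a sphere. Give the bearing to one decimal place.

Δλ = 171.3269 − -140.4525 = 311.7794°; wrapped into (−180°, 180°]: -48.2206°.
θ = atan2( sin Δλ · cos φ₂ , cos φ₁ · sin φ₂ − sin φ₁ · cos φ₂ · cos Δλ )
  = atan2(-0.39006, -0.91455) = -156.901° → normalised to [0°, 360°): 203.099°.

203.1°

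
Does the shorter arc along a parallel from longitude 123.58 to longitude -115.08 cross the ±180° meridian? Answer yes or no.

Yes

Naïve |-115.08 − 123.58| = 238.66° > 180°, so the shorter arc goes the other way round — across 180°.
Signed shortest Δλ = ((-115.08 − 123.58 + 180) mod 360) − 180 = 121.34°.
Going east by 121.34° from +123.58° passes through 180° before reaching -115.08°.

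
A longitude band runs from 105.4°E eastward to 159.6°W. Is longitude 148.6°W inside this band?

Band width going east from +105.4° to -159.6°: ((-159.6 − 105.4) mod 360) = 95.0°.
Offset of -148.6° east of the west edge: ((-148.6 − 105.4) mod 360) = 106.0°.
106.0° > 95.0° ⇒ outside.

No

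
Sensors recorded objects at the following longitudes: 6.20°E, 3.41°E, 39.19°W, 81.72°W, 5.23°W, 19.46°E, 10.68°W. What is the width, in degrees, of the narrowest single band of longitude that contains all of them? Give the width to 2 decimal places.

Sort the longitudes: -81.72°, -39.19°, -10.68°, -5.23°, +3.41°, +6.20°, +19.46°.
Eastward gaps between consecutive values (wrapping around): 42.53°, 28.51°, 5.45°, 8.64°, 2.79°, 13.26°, 258.82°.
Largest gap = 258.82° ⇒ minimal covering band is its complement: 360° − 258.82° = 101.18°.
Band runs from -81.72° eastward to +19.46°.

101.18°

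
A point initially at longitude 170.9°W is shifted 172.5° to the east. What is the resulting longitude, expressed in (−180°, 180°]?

1.6°E

Start at -170.9°; shift +172.5° → +1.6°.
+1.6° already lies in (−180°, 180°].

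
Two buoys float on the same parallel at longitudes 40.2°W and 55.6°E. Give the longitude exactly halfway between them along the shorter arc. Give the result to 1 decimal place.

7.7°E

Signed shortest Δλ from -40.2° to +55.6° is +95.8°.
Midpoint longitude = -40.2° + (+95.8°)/2 = -40.2° + 47.9° = +7.7°.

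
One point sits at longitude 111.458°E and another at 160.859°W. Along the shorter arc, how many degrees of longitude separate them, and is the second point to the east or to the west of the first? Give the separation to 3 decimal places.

87.683° east

Raw difference: -160.859 − 111.458 = -272.317°.
Normalise into (−180°, 180°]: -272.317° + 360° = 87.683°.
Positive ⇒ the second point lies to the east; separation 87.683°.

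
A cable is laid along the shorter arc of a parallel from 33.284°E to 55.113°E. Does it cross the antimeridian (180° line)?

Signed shortest Δλ = ((55.113 − 33.284 + 180) mod 360) − 180 = 21.829°.
Going east by 21.829° from +33.284° reaches +55.113° without touching 180°.

No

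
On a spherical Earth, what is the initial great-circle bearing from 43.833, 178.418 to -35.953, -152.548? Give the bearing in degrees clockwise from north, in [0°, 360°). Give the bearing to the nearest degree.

157°

Δλ = -152.548 − 178.418 = -330.966°; wrapped into (−180°, 180°]: 29.034°.
θ = atan2( sin Δλ · cos φ₂ , cos φ₁ · sin φ₂ − sin φ₁ · cos φ₂ · cos Δλ )
  = atan2(0.39287, -0.91370) = 156.733° → normalised to [0°, 360°): 156.733°.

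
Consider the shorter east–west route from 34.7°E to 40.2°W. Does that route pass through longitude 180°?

Signed shortest Δλ = ((-40.2 − 34.7 + 180) mod 360) − 180 = -74.9°.
Going west by 74.9° from +34.7° reaches -40.2° without touching 180°.

No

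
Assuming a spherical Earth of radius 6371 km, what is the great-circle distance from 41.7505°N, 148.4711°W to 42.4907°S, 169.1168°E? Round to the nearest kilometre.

Δλ = 169.1168 − -148.4711 = 317.5879°; wrapped into (−180°, 180°]: -42.4121°.
Δφ = -42.4907 − 41.7505 = -84.2412°.
a = sin²(Δφ/2) + cos φ₁ · cos φ₂ · sin²(Δλ/2) = 0.521810.
c = 2·atan2(√a, √(1−a)) = 1.61443 rad → d = 6371·c ≈ 10285.54 km.

10286 km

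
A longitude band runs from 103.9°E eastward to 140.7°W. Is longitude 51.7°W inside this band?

Band width going east from +103.9° to -140.7°: ((-140.7 − 103.9) mod 360) = 115.4°.
Offset of -51.7° east of the west edge: ((-51.7 − 103.9) mod 360) = 204.4°.
204.4° > 115.4° ⇒ outside.

No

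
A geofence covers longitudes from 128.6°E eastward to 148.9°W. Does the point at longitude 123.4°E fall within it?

No

Band width going east from +128.6° to -148.9°: ((-148.9 − 128.6) mod 360) = 82.5°.
Offset of +123.4° east of the west edge: ((123.4 − 128.6) mod 360) = 354.8°.
354.8° > 82.5° ⇒ outside.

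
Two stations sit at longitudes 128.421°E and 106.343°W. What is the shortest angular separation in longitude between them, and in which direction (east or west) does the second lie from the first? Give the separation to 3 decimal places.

Raw difference: -106.343 − 128.421 = -234.764°.
Normalise into (−180°, 180°]: -234.764° + 360° = 125.236°.
Positive ⇒ the second point lies to the east; separation 125.236°.

125.236° east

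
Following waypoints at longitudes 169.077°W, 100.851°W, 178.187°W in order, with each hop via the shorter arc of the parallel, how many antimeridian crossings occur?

Leg 1: -169.077° → -100.851°, shortest Δλ = 68.226° (east) — does not cross 180°.
Leg 2: -100.851° → -178.187°, shortest Δλ = -77.336° (west) — does not cross 180°.
Total crossings: 0.

0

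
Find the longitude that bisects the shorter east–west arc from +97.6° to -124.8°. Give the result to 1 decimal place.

Signed shortest Δλ from +97.6° to -124.8° is +137.6°.
Midpoint longitude = +97.6° + (+137.6°)/2 = +97.6° + 68.8° = +166.4°.
(The naïve average (+97.6 + -124.8)/2 = -13.6° is on the wrong side of the globe.)

+166.4°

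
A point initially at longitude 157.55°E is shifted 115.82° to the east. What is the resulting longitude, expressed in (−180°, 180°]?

86.63°W

Start at +157.55°; shift +115.82° → +273.37°.
+273.37° lies outside (−180°, 180°]; subtract 360° → -86.63°.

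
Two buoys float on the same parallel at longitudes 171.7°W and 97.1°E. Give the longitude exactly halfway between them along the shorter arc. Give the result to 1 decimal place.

142.7°E

Signed shortest Δλ from -171.7° to +97.1° is -91.2°.
Midpoint longitude = -171.7° + (-91.2°)/2 = -171.7° − 45.6° = -217.3°.
Normalise into (−180°, 180°]: +142.7°.
(The naïve average (-171.7 + +97.1)/2 = -37.3° is on the wrong side of the globe.)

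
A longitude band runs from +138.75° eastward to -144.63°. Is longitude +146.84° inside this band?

Band width going east from +138.75° to -144.63°: ((-144.63 − 138.75) mod 360) = 76.62°.
Offset of +146.84° east of the west edge: ((146.84 − 138.75) mod 360) = 8.09°.
8.09° ≤ 76.62° ⇒ inside.

Yes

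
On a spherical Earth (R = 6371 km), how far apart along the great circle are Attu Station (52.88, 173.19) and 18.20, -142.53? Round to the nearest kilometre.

5420 km

Δλ = -142.53 − 173.19 = -315.72°; wrapped into (−180°, 180°]: 44.28°.
Δφ = 18.20 − 52.88 = -34.68°.
a = sin²(Δφ/2) + cos φ₁ · cos φ₂ · sin²(Δλ/2) = 0.170255.
c = 2·atan2(√a, √(1−a)) = 0.85066 rad → d = 6371·c ≈ 5419.53 km.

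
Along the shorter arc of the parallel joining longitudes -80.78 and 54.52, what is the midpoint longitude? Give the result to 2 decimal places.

Signed shortest Δλ from -80.78° to +54.52° is +135.30°.
Midpoint longitude = -80.78° + (+135.30°)/2 = -80.78° + 67.65° = -13.13°.

-13.13°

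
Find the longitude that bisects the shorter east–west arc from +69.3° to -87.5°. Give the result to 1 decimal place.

Signed shortest Δλ from +69.3° to -87.5° is -156.8°.
Midpoint longitude = +69.3° + (-156.8°)/2 = +69.3° − 78.4° = -9.1°.

-9.1°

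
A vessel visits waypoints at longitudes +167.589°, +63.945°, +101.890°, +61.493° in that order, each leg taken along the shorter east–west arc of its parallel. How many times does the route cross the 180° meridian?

0

Leg 1: +167.589° → +63.945°, shortest Δλ = -103.644° (west) — does not cross 180°.
Leg 2: +63.945° → +101.890°, shortest Δλ = 37.945° (east) — does not cross 180°.
Leg 3: +101.890° → +61.493°, shortest Δλ = -40.397° (west) — does not cross 180°.
Total crossings: 0.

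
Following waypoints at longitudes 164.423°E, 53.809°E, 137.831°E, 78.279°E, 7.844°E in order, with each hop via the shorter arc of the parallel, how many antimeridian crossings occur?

0

Leg 1: +164.423° → +53.809°, shortest Δλ = -110.614° (west) — does not cross 180°.
Leg 2: +53.809° → +137.831°, shortest Δλ = 84.022° (east) — does not cross 180°.
Leg 3: +137.831° → +78.279°, shortest Δλ = -59.552° (west) — does not cross 180°.
Leg 4: +78.279° → +7.844°, shortest Δλ = -70.435° (west) — does not cross 180°.
Total crossings: 0.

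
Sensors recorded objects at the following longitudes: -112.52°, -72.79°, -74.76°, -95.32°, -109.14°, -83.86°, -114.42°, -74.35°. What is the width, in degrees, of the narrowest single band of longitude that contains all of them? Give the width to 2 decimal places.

Sort the longitudes: -114.42°, -112.52°, -109.14°, -95.32°, -83.86°, -74.76°, -74.35°, -72.79°.
Eastward gaps between consecutive values (wrapping around): 1.90°, 3.38°, 13.82°, 11.46°, 9.10°, 0.41°, 1.56°, 318.37°.
Largest gap = 318.37° ⇒ minimal covering band is its complement: 360° − 318.37° = 41.63°.
Band runs from -114.42° eastward to -72.79°.

41.63°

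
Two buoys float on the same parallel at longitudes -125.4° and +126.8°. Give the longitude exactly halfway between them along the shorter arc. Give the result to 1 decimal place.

Signed shortest Δλ from -125.4° to +126.8° is -107.8°.
Midpoint longitude = -125.4° + (-107.8°)/2 = -125.4° − 53.9° = -179.3°.
(The naïve average (-125.4 + +126.8)/2 = 0.7° is on the wrong side of the globe.)

-179.3°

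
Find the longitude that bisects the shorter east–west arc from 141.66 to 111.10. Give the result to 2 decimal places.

Signed shortest Δλ from +141.66° to +111.10° is -30.56°.
Midpoint longitude = +141.66° + (-30.56°)/2 = +141.66° − 15.28° = +126.38°.

+126.38°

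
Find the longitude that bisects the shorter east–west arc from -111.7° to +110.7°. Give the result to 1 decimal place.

+179.5°

Signed shortest Δλ from -111.7° to +110.7° is -137.6°.
Midpoint longitude = -111.7° + (-137.6°)/2 = -111.7° − 68.8° = -180.5°.
Normalise into (−180°, 180°]: +179.5°.
(The naïve average (-111.7 + +110.7)/2 = -0.5° is on the wrong side of the globe.)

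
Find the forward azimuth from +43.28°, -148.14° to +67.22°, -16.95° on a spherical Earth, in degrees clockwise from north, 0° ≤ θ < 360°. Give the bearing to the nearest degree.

19°

Δλ = -16.95 − -148.14 = 131.19°.
θ = atan2( sin Δλ · cos φ₂ , cos φ₁ · sin φ₂ − sin φ₁ · cos φ₂ · cos Δλ )
  = atan2(0.29137, 0.84604) = 19.004° → normalised to [0°, 360°): 19.004°.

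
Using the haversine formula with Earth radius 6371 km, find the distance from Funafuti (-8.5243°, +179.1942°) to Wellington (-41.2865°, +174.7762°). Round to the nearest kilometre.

Δλ = 174.7762 − 179.1942 = -4.4180°.
Δφ = -41.2865 − -8.5243 = -32.7622°.
a = sin²(Δφ/2) + cos φ₁ · cos φ₂ · sin²(Δλ/2) = 0.080642.
c = 2·atan2(√a, √(1−a)) = 0.57588 rad → d = 6371·c ≈ 3668.90 km.

3669 km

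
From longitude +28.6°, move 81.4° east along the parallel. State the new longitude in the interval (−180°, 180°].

+110.0°

Start at +28.6°; shift +81.4° → +110.0°.
+110.0° already lies in (−180°, 180°].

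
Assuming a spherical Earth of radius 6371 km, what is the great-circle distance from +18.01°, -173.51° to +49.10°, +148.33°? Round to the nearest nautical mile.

Δλ = 148.33 − -173.51 = 321.84°; wrapped into (−180°, 180°]: -38.16°.
Δφ = 49.10 − 18.01 = 31.09°.
a = sin²(Δφ/2) + cos φ₁ · cos φ₂ · sin²(Δλ/2) = 0.138356.
c = 2·atan2(√a, √(1−a)) = 0.76225 rad → d = 6371·c ≈ 4856.26 km ≈ 2622.17 nmi.

2622 nmi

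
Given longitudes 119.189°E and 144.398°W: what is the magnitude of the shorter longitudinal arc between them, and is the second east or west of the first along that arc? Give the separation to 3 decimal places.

Raw difference: -144.398 − 119.189 = -263.587°.
Normalise into (−180°, 180°]: -263.587° + 360° = 96.413°.
Positive ⇒ the second point lies to the east; separation 96.413°.

96.413° east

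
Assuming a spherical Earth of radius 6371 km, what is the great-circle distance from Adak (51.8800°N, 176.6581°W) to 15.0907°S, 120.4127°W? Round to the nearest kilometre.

Δλ = -120.4127 − -176.6581 = 56.2454°.
Δφ = -15.0907 − 51.8800 = -66.9707°.
a = sin²(Δφ/2) + cos φ₁ · cos φ₂ · sin²(Δλ/2) = 0.436824.
c = 2·atan2(√a, √(1−a)) = 1.44411 rad → d = 6371·c ≈ 9200.40 km.

9200 km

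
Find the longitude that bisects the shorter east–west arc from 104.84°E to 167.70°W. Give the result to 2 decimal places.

148.57°E

Signed shortest Δλ from +104.84° to -167.70° is +87.46°.
Midpoint longitude = +104.84° + (+87.46°)/2 = +104.84° + 43.73° = +148.57°.
(The naïve average (+104.84 + -167.70)/2 = -31.43° is on the wrong side of the globe.)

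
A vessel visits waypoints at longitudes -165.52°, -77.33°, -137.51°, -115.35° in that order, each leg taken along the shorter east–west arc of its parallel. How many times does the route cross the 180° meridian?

0

Leg 1: -165.52° → -77.33°, shortest Δλ = 88.19° (east) — does not cross 180°.
Leg 2: -77.33° → -137.51°, shortest Δλ = -60.18° (west) — does not cross 180°.
Leg 3: -137.51° → -115.35°, shortest Δλ = 22.16° (east) — does not cross 180°.
Total crossings: 0.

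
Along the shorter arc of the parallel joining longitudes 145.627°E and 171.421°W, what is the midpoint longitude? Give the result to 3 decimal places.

167.103°E

Signed shortest Δλ from +145.627° to -171.421° is +42.952°.
Midpoint longitude = +145.627° + (+42.952°)/2 = +145.627° + 21.476° = +167.103°.
(The naïve average (+145.627 + -171.421)/2 = -12.897° is on the wrong side of the globe.)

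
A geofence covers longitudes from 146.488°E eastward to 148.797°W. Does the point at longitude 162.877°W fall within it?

Yes

Band width going east from +146.488° to -148.797°: ((-148.797 − 146.488) mod 360) = 64.715°.
Offset of -162.877° east of the west edge: ((-162.877 − 146.488) mod 360) = 50.635°.
50.635° ≤ 64.715° ⇒ inside.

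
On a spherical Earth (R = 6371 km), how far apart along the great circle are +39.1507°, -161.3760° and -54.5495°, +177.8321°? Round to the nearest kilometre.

Δλ = 177.8321 − -161.3760 = 339.2081°; wrapped into (−180°, 180°]: -20.7919°.
Δφ = -54.5495 − 39.1507 = -93.7002°.
a = sin²(Δφ/2) + cos φ₁ · cos φ₂ · sin²(Δλ/2) = 0.546914.
c = 2·atan2(√a, √(1−a)) = 1.66476 rad → d = 6371·c ≈ 10606.20 km.

10606 km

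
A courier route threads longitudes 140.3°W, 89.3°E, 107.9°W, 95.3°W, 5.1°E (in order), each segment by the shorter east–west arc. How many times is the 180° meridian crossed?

Leg 1: -140.3° → +89.3°, shortest Δλ = -130.4° (west) — crosses 180°.
Leg 2: +89.3° → -107.9°, shortest Δλ = 162.8° (east) — crosses 180°.
Leg 3: -107.9° → -95.3°, shortest Δλ = 12.6° (east) — does not cross 180°.
Leg 4: -95.3° → +5.1°, shortest Δλ = 100.4° (east) — does not cross 180°.
Total crossings: 2.

2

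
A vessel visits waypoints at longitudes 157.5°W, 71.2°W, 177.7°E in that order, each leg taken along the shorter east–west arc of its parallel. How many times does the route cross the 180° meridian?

1

Leg 1: -157.5° → -71.2°, shortest Δλ = 86.3° (east) — does not cross 180°.
Leg 2: -71.2° → +177.7°, shortest Δλ = -111.1° (west) — crosses 180°.
Total crossings: 1.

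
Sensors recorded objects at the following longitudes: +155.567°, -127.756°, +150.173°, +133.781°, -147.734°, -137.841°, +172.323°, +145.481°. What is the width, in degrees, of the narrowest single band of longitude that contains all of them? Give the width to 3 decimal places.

98.463°

Sort the longitudes: -147.734°, -137.841°, -127.756°, +133.781°, +145.481°, +150.173°, +155.567°, +172.323°.
Eastward gaps between consecutive values (wrapping around): 9.893°, 10.085°, 261.537°, 11.700°, 4.692°, 5.394°, 16.756°, 39.943°.
Largest gap = 261.537° ⇒ minimal covering band is its complement: 360° − 261.537° = 98.463°.
Band runs from +133.781° eastward to -127.756°, crossing the antimeridian.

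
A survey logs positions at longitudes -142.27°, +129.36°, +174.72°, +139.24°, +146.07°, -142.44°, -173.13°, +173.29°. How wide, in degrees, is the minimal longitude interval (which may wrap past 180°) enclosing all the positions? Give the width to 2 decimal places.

88.37°

Sort the longitudes: -173.13°, -142.44°, -142.27°, +129.36°, +139.24°, +146.07°, +173.29°, +174.72°.
Eastward gaps between consecutive values (wrapping around): 30.69°, 0.17°, 271.63°, 9.88°, 6.83°, 27.22°, 1.43°, 12.15°.
Largest gap = 271.63° ⇒ minimal covering band is its complement: 360° − 271.63° = 88.37°.
Band runs from +129.36° eastward to -142.27°, crossing the antimeridian.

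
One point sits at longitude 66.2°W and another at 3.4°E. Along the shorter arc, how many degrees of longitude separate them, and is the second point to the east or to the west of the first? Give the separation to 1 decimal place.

Raw difference: 3.4 − -66.2 = 69.6°.
Normalise into (−180°, 180°]: 69.6° stays 69.6°.
Positive ⇒ the second point lies to the east; separation 69.6°.

69.6° east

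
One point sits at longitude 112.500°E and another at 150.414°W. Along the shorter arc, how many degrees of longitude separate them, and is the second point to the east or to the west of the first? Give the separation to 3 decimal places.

Raw difference: -150.414 − 112.500 = -262.914°.
Normalise into (−180°, 180°]: -262.914° + 360° = 97.086°.
Positive ⇒ the second point lies to the east; separation 97.086°.

97.086° east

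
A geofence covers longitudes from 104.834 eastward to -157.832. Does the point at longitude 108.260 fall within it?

Yes

Band width going east from +104.834° to -157.832°: ((-157.832 − 104.834) mod 360) = 97.334°.
Offset of +108.260° east of the west edge: ((108.260 − 104.834) mod 360) = 3.426°.
3.426° ≤ 97.334° ⇒ inside.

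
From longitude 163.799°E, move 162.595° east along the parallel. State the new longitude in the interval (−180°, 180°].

Start at +163.799°; shift +162.595° → +326.394°.
+326.394° lies outside (−180°, 180°]; subtract 360° → -33.606°.

33.606°W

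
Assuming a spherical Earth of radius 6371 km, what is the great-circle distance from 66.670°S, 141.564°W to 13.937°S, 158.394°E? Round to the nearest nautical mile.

Δλ = 158.394 − -141.564 = 299.958°; wrapped into (−180°, 180°]: -60.042°.
Δφ = -13.937 − -66.670 = 52.733°.
a = sin²(Δφ/2) + cos φ₁ · cos φ₂ · sin²(Δλ/2) = 0.293449.
c = 2·atan2(√a, √(1−a)) = 1.14494 rad → d = 6371·c ≈ 7294.40 km ≈ 3938.66 nmi.

3939 nmi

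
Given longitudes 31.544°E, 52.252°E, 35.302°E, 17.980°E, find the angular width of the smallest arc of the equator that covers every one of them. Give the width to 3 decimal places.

Sort the longitudes: +17.980°, +31.544°, +35.302°, +52.252°.
Eastward gaps between consecutive values (wrapping around): 13.564°, 3.758°, 16.950°, 325.728°.
Largest gap = 325.728° ⇒ minimal covering band is its complement: 360° − 325.728° = 34.272°.
Band runs from +17.980° eastward to +52.252°.

34.272°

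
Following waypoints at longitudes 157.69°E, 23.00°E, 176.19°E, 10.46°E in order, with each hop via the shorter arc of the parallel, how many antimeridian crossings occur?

Leg 1: +157.69° → +23.00°, shortest Δλ = -134.69° (west) — does not cross 180°.
Leg 2: +23.00° → +176.19°, shortest Δλ = 153.19° (east) — does not cross 180°.
Leg 3: +176.19° → +10.46°, shortest Δλ = -165.73° (west) — does not cross 180°.
Total crossings: 0.

0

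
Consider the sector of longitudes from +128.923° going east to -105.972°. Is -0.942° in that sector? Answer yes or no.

Band width going east from +128.923° to -105.972°: ((-105.972 − 128.923) mod 360) = 125.105°.
Offset of -0.942° east of the west edge: ((-0.942 − 128.923) mod 360) = 230.135°.
230.135° > 125.105° ⇒ outside.

No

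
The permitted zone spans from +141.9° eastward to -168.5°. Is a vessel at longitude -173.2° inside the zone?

Band width going east from +141.9° to -168.5°: ((-168.5 − 141.9) mod 360) = 49.6°.
Offset of -173.2° east of the west edge: ((-173.2 − 141.9) mod 360) = 44.9°.
44.9° ≤ 49.6° ⇒ inside.

Yes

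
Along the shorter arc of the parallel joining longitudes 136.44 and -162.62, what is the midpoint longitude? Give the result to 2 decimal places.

Signed shortest Δλ from +136.44° to -162.62° is +60.94°.
Midpoint longitude = +136.44° + (+60.94°)/2 = +136.44° + 30.47° = +166.91°.
(The naïve average (+136.44 + -162.62)/2 = -13.09° is on the wrong side of the globe.)

+166.91°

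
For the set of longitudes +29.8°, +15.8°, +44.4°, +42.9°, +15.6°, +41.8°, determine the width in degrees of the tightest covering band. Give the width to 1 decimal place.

28.8°

Sort the longitudes: +15.6°, +15.8°, +29.8°, +41.8°, +42.9°, +44.4°.
Eastward gaps between consecutive values (wrapping around): 0.2°, 14.0°, 12.0°, 1.1°, 1.5°, 331.2°.
Largest gap = 331.2° ⇒ minimal covering band is its complement: 360° − 331.2° = 28.8°.
Band runs from +15.6° eastward to +44.4°.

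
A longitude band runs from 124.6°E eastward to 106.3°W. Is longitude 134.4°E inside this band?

Band width going east from +124.6° to -106.3°: ((-106.3 − 124.6) mod 360) = 129.1°.
Offset of +134.4° east of the west edge: ((134.4 − 124.6) mod 360) = 9.8°.
9.8° ≤ 129.1° ⇒ inside.

Yes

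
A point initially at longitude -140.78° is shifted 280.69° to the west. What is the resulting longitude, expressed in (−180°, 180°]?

Start at -140.78°; shift −280.69° → -421.47°.
-421.47° lies outside (−180°, 180°]; add 360° → -61.47°.

-61.47°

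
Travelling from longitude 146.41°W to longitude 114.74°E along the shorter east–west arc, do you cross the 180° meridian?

Yes

Naïve |114.74 − -146.41| = 261.15° > 180°, so the shorter arc goes the other way round — across 180°.
Signed shortest Δλ = ((114.74 − -146.41 + 180) mod 360) − 180 = -98.85°.
Going west by 98.85° from -146.41° passes through 180° before reaching +114.74°.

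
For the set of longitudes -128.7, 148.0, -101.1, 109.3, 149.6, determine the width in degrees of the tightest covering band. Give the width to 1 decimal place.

149.6°

Sort the longitudes: -128.7°, -101.1°, +109.3°, +148.0°, +149.6°.
Eastward gaps between consecutive values (wrapping around): 27.6°, 210.4°, 38.7°, 1.6°, 81.7°.
Largest gap = 210.4° ⇒ minimal covering band is its complement: 360° − 210.4° = 149.6°.
Band runs from +109.3° eastward to -101.1°, crossing the antimeridian.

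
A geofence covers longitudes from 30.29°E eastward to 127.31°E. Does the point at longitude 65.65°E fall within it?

Yes

Band width going east from +30.29° to +127.31°: ((127.31 − 30.29) mod 360) = 97.02°.
Offset of +65.65° east of the west edge: ((65.65 − 30.29) mod 360) = 35.36°.
35.36° ≤ 97.02° ⇒ inside.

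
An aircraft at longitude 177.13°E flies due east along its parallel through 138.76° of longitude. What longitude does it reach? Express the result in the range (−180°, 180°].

Start at +177.13°; shift +138.76° → +315.89°.
+315.89° lies outside (−180°, 180°]; subtract 360° → -44.11°.

44.11°W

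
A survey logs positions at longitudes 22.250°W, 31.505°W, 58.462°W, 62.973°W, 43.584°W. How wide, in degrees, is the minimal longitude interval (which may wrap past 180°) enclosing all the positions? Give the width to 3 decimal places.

40.723°

Sort the longitudes: -62.973°, -58.462°, -43.584°, -31.505°, -22.250°.
Eastward gaps between consecutive values (wrapping around): 4.511°, 14.878°, 12.079°, 9.255°, 319.277°.
Largest gap = 319.277° ⇒ minimal covering band is its complement: 360° − 319.277° = 40.723°.
Band runs from -62.973° eastward to -22.250°.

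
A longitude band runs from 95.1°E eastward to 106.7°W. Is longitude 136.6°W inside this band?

Band width going east from +95.1° to -106.7°: ((-106.7 − 95.1) mod 360) = 158.2°.
Offset of -136.6° east of the west edge: ((-136.6 − 95.1) mod 360) = 128.3°.
128.3° ≤ 158.2° ⇒ inside.

Yes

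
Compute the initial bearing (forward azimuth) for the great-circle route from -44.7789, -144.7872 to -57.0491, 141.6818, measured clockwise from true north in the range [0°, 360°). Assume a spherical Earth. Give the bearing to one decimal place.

Δλ = 141.6818 − -144.7872 = 286.4690°; wrapped into (−180°, 180°]: -73.5310°.
θ = atan2( sin Δλ · cos φ₂ , cos φ₁ · sin φ₂ − sin φ₁ · cos φ₂ · cos Δλ )
  = atan2(-0.52160, -0.48703) = -133.037° → normalised to [0°, 360°): 226.963°.

227.0°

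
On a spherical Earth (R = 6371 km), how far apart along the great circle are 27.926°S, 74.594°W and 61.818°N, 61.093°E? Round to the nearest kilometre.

15050 km

Δλ = 61.093 − -74.594 = 135.687°.
Δφ = 61.818 − -27.926 = 89.744°.
a = sin²(Δφ/2) + cos φ₁ · cos φ₂ · sin²(Δλ/2) = 0.855694.
c = 2·atan2(√a, √(1−a)) = 2.36227 rad → d = 6371·c ≈ 15050.01 km.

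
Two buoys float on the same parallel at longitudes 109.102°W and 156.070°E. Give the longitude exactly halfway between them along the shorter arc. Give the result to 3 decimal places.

Signed shortest Δλ from -109.102° to +156.070° is -94.828°.
Midpoint longitude = -109.102° + (-94.828°)/2 = -109.102° − 47.414° = -156.516°.
(The naïve average (-109.102 + +156.070)/2 = 23.484° is on the wrong side of the globe.)

156.516°W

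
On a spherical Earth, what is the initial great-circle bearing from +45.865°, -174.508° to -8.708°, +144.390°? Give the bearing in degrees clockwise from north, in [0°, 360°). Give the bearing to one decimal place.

225.4°

Δλ = 144.390 − -174.508 = 318.898°; wrapped into (−180°, 180°]: -41.102°.
θ = atan2( sin Δλ · cos φ₂ , cos φ₁ · sin φ₂ − sin φ₁ · cos φ₂ · cos Δλ )
  = atan2(-0.64982, -0.64001) = -134.564° → normalised to [0°, 360°): 225.436°.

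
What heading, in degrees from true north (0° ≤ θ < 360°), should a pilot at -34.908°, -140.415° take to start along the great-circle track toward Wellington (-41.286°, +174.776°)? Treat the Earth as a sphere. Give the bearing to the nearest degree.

246°

Δλ = 174.776 − -140.415 = 315.191°; wrapped into (−180°, 180°]: -44.809°.
θ = atan2( sin Δλ · cos φ₂ , cos φ₁ · sin φ₂ − sin φ₁ · cos φ₂ · cos Δλ )
  = atan2(-0.52956, -0.23602) = -114.022° → normalised to [0°, 360°): 245.978°.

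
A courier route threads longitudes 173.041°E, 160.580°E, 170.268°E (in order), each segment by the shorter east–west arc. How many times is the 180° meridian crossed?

Leg 1: +173.041° → +160.580°, shortest Δλ = -12.461° (west) — does not cross 180°.
Leg 2: +160.580° → +170.268°, shortest Δλ = 9.688° (east) — does not cross 180°.
Total crossings: 0.

0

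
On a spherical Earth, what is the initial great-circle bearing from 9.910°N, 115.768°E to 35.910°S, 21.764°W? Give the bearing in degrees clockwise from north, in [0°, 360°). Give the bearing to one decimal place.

Δλ = -21.764 − 115.768 = -137.532°.
θ = atan2( sin Δλ · cos φ₂ , cos φ₁ · sin φ₂ − sin φ₁ · cos φ₂ · cos Δλ )
  = atan2(-0.54685, -0.47494) = -130.974° → normalised to [0°, 360°): 229.026°.

229.0°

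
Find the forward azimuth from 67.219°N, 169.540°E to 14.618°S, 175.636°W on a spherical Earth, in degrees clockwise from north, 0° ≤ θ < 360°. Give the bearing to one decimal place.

165.5°

Δλ = -175.636 − 169.540 = -345.176°; wrapped into (−180°, 180°]: 14.824°.
θ = atan2( sin Δλ · cos φ₂ , cos φ₁ · sin φ₂ − sin φ₁ · cos φ₂ · cos Δλ )
  = atan2(0.24757, -0.96017) = 165.542° → normalised to [0°, 360°): 165.542°.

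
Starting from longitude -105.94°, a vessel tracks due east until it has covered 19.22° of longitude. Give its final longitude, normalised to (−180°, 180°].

Start at -105.94°; shift +19.22° → -86.72°.
-86.72° already lies in (−180°, 180°].

-86.72°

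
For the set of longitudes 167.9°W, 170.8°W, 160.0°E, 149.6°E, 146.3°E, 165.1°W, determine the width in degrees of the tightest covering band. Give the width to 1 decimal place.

48.6°

Sort the longitudes: -170.8°, -167.9°, -165.1°, +146.3°, +149.6°, +160.0°.
Eastward gaps between consecutive values (wrapping around): 2.9°, 2.8°, 311.4°, 3.3°, 10.4°, 29.2°.
Largest gap = 311.4° ⇒ minimal covering band is its complement: 360° − 311.4° = 48.6°.
Band runs from +146.3° eastward to -165.1°, crossing the antimeridian.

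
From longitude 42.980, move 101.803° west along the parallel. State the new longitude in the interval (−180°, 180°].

-58.823°

Start at +42.980°; shift −101.803° → -58.823°.
-58.823° already lies in (−180°, 180°].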